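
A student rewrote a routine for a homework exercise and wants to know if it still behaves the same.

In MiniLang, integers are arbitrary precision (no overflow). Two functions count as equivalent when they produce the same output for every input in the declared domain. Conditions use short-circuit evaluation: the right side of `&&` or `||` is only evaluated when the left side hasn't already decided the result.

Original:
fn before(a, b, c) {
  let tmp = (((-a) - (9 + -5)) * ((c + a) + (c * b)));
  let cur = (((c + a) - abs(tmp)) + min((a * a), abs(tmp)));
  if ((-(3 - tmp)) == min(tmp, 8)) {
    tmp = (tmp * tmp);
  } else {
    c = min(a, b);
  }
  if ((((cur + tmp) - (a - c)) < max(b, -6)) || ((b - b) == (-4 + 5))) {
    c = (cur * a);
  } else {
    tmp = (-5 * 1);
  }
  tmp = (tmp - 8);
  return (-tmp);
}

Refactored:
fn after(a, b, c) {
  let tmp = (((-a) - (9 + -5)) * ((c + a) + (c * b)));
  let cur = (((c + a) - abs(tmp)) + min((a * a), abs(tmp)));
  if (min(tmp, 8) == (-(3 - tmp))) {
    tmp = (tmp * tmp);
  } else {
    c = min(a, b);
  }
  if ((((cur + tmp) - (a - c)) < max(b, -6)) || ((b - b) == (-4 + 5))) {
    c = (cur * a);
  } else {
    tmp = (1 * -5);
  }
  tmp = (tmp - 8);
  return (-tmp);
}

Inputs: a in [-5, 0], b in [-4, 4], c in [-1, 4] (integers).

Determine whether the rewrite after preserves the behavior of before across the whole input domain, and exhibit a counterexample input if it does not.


Changes here: same computation, different form; the full 324-point sweep finds no disagreement.
verdict: equivalent


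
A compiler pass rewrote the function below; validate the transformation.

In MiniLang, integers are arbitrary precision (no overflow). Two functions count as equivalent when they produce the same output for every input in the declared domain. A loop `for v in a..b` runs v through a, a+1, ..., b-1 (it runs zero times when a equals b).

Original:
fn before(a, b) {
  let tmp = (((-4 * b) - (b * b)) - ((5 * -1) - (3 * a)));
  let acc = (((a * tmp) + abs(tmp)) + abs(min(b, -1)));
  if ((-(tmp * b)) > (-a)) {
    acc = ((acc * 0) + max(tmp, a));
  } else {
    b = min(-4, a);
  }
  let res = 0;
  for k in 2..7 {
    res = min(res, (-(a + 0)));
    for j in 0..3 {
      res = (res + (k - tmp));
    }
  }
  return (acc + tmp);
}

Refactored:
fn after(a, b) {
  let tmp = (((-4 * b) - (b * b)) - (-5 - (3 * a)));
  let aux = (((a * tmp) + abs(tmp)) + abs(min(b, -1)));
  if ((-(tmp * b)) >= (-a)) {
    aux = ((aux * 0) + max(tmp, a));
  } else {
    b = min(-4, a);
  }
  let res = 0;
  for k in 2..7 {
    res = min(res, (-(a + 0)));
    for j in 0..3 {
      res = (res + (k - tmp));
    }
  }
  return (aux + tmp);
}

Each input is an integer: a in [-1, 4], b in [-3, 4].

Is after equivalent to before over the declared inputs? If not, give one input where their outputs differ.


There is a counterexample at a=0, b=0: 11 on one side, 10 on the other.
before: tmp=5, then acc=6, then ((-(tmp * b)) > (-a)) is false, then b=-4, then res=0, then (k=2), then res=0, then (j=0), then res=-3, then (j=1), then res=-6, then (j=2), then res=-9, then (k=3), then res=-9, then (j=0), then res=-11, then (j=1), then res=-13, then (j=2), then res=-15, then (k=4), then res=-15, then (j=0), then res=-16, then (j=1), then res=-17, then (j=2), then res=-18, then (k=5), then res=-18, then (j=0), then res=-18, then (j=1), then res=-18, then (j=2), then res=-18, then (k=6), then res=-18, then (j=0), then res=-17, then (j=1), then res=-16, then (j=2), then res=-15, then returns 11
after: tmp=5, then aux=6, then ((-(tmp * b)) >= (-a)) is true, then aux=5, then res=0, then (k=2), then res=0, then (j=0), then res=-3, then (j=1), then res=-6, then (j=2), then res=-9, then (k=3), then res=-9, then (j=0), then res=-11, then (j=1), then res=-13, then (j=2), then res=-15, then (k=4), then res=-15, then (j=0), then res=-16, then (j=1), then res=-17, then (j=2), then res=-18, then (k=5), then res=-18, then (j=0), then res=-18, then (j=1), then res=-18, then (j=2), then res=-18, then (k=6), then res=-18, then (j=0), then res=-17, then (j=1), then res=-16, then (j=2), then res=-15, then returns 10
verdict: not equivalent; witness: a=0, b=0


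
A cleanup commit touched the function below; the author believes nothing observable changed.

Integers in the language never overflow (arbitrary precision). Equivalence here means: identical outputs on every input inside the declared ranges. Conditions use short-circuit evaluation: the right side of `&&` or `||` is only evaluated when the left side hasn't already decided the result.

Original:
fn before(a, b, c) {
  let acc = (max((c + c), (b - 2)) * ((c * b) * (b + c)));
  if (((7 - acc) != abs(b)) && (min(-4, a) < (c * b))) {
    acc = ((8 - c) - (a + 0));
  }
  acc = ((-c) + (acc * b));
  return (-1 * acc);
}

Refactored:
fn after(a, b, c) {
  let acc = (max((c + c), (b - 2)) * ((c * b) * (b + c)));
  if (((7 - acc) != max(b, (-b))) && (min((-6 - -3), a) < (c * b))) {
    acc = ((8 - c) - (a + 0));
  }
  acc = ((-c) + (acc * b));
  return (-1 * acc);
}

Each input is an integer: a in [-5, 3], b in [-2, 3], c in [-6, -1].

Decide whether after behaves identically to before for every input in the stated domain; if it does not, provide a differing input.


On input a=-3, b=1, c=-3, before returns -17 while after returns 3.
verdict: not equivalent; witness: a=-3, b=1, c=-3


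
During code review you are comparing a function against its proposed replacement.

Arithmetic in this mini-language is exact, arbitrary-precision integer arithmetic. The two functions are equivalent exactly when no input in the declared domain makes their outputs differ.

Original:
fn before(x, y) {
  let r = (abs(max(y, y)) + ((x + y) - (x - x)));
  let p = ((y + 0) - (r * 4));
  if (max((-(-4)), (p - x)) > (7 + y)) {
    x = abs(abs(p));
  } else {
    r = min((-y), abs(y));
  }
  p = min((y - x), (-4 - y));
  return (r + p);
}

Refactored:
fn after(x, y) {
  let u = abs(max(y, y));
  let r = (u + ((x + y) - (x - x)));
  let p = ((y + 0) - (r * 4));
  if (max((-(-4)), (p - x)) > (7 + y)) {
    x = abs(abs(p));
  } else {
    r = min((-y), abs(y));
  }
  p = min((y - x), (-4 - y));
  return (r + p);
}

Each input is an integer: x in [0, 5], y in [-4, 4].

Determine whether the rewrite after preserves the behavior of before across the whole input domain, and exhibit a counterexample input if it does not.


Although local variable names differ, plus statement counts differ, 54/54 inputs agree.
verdict: equivalent


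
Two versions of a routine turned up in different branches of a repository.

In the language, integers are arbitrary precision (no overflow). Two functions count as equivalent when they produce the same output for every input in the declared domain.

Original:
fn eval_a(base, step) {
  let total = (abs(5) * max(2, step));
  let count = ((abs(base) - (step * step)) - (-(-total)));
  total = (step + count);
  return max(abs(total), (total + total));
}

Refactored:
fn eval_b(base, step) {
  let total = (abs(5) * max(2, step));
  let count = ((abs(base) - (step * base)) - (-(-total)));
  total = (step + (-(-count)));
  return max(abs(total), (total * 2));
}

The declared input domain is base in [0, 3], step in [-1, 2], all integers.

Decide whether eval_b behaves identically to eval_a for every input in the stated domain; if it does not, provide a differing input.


At base=0, step=-1: eval_a gives 12, eval_b gives 11.
verdict: not equivalent; witness: base=0, step=-1


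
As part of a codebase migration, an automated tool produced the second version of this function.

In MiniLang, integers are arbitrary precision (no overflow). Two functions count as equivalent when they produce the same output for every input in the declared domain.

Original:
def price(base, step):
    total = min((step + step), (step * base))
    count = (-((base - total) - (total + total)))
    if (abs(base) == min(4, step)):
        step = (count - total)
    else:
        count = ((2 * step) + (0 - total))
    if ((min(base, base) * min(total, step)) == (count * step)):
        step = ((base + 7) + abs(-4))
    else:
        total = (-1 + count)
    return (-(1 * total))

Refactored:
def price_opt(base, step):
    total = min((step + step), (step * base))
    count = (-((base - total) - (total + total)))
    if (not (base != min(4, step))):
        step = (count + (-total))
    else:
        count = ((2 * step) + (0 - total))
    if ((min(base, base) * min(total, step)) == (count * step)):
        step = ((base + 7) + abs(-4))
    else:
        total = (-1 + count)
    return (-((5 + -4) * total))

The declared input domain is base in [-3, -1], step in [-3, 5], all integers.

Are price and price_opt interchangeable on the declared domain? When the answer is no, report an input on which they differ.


Take base=-3, step=-3.
price: total becomes -6; next count becomes -15; next (abs(base) == min(4, step)) evaluates to false; next count becomes 0; next ((min(base, base) * min(total, step)) == (count * step)) evaluates to false; next total becomes -1; next final value 1
price_opt: total becomes -6; next count becomes -15; next (not (base != min(4, step))) evaluates to true; next step becomes -9; next ((min(base, base) * min(total, step)) == (count * step)) evaluates to false; next total becomes -16; next final value 16
1 != 16, so the rewrite changes behavior.
verdict: not equivalent; witness: base=-3, step=-3


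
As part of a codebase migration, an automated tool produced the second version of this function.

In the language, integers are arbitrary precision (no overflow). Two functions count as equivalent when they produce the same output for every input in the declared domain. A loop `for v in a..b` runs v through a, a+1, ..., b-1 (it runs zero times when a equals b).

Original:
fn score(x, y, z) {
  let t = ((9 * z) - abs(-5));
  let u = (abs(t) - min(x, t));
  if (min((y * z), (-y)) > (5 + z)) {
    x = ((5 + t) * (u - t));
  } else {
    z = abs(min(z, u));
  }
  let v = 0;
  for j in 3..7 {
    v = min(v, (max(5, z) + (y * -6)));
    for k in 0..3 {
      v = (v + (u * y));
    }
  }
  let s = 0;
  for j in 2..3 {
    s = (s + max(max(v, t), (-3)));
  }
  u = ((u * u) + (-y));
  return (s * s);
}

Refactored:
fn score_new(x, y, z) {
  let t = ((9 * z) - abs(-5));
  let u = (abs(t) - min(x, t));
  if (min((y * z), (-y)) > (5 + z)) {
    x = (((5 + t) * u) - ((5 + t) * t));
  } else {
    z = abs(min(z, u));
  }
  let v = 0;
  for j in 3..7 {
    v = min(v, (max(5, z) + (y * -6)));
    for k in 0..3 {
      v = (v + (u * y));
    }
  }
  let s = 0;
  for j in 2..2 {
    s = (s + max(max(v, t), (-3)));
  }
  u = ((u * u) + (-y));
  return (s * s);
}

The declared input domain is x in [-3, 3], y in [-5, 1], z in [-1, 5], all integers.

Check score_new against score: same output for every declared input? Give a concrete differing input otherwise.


Not equivalent: x=-3, y=-5, z=-1 separates them (9 vs 0).
score: t=-14, then u=28, then (min((y * z), (-y)) > (5 + z)) is true, then x=-378, then v=0, then (j=3), then v=0, then (k=0), then v=-140, then (k=1), then v=-280, then (k=2), then v=-420, then (j=4), then v=-420, then (k=0), then v=-560, then (k=1), then v=-700, then (k=2), then v=-840, then (j=5), then v=-840, then (k=0), then v=-980, then (k=1), then v=-1120, then (k=2), then v=-1260, then (j=6), then v=-1260, then (k=0), then v=-1400, then (k=1), then v=-1540, then (k=2), then v=-1680, then s=0, then (j=2), then s=-3, then u=789, then returns 9
score_new: t=-14, then u=28, then (min((y * z), (-y)) > (5 + z)) is true, then x=-378, then v=0, then (j=3), then v=0, then (k=0), then v=-140, then (k=1), then v=-280, then (k=2), then v=-420, then (j=4), then v=-420, then (k=0), then v=-560, then (k=1), then v=-700, then (k=2), then v=-840, then (j=5), then v=-840, then (k=0), then v=-980, then (k=1), then v=-1120, then (k=2), then v=-1260, then (j=6), then v=-1260, then (k=0), then v=-1400, then (k=1), then v=-1540, then (k=2), then v=-1680, then s=0, then the loop over j runs zero times, then u=789, then returns 0
verdict: not equivalent; witness: x=-3, y=-5, z=-1


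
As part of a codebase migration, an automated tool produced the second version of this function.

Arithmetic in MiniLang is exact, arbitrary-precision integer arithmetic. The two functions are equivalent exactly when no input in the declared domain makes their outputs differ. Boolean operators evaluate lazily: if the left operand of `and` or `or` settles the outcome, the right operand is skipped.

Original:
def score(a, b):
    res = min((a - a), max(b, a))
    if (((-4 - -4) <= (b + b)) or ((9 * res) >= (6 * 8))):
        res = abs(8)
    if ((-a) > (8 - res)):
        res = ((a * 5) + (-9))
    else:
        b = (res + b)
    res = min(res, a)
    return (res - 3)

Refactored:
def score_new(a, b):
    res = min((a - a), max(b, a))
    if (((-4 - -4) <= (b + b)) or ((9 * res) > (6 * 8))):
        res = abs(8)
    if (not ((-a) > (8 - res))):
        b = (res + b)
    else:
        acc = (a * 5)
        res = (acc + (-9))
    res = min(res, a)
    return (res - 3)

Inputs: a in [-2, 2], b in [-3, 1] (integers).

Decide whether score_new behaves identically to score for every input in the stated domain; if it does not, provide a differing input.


Equivalent. Although `((9 * res) >= (6 * 8))` became `((9 * res) > (6 * 8))`, no input in the stated domain can expose it.
An exhaustive pass over the 25 declared inputs shows identical outputs.
Spot check at a=1, b=-1 — score: res := 0 | (((-4 - -4) <= (b + b)) or ((9 * res) >= (6 * 8))): false | ((-a) > (8 - res)): false | b := -1 | res := 0 | result -3. score_new: res := 0 | (((-4 - -4) <= (b + b)) or ((9 * res) > (6 * 8))): false | (not ((-a) > (8 - res))): true | b := -1 | res := 0 | result -3. Both give -3.
verdict: equivalent


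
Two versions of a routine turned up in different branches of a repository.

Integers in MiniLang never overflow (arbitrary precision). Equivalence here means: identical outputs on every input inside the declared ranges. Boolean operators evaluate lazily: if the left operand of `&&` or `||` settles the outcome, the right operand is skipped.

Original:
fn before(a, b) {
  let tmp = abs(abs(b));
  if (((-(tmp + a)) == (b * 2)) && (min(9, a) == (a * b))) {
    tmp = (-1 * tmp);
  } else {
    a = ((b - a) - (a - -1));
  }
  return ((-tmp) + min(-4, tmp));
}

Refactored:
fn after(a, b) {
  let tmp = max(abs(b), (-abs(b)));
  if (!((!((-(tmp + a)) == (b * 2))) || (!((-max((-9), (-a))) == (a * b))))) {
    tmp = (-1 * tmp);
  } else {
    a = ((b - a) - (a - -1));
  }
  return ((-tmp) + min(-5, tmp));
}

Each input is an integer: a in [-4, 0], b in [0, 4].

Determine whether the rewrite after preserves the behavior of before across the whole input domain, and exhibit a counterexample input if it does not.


Not equivalent: a=-4, b=0 separates them (-4 vs -5).
before: tmp=0, then (((-(tmp + a)) == (b * 2)) && (min(9, a) == (a * b))) is false, then a=7, then returns -4
after: tmp=0, then (!((!((-(tmp + a)) == (b * 2))) || (!((-max((-9), (-a))) == (a * b))))) is false, then a=7, then returns -5
verdict: not equivalent; witness: a=-4, b=0


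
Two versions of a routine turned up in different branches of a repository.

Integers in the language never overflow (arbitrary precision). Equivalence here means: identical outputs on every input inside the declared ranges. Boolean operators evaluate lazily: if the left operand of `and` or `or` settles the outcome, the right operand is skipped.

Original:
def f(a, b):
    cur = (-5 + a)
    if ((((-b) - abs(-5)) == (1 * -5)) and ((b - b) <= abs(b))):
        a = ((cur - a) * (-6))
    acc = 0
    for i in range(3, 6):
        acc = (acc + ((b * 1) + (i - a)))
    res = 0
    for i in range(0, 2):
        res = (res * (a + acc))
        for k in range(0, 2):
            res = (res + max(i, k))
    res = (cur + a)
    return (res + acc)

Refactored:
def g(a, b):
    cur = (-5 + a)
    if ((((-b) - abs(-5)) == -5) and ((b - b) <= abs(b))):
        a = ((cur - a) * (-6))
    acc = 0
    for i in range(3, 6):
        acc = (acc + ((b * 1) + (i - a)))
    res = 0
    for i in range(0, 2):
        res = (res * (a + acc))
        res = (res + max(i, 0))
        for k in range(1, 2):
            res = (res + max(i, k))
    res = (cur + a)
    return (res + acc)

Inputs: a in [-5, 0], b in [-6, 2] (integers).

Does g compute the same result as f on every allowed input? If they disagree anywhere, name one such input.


Comparing the listings, the differences include: loop structure differs; and arithmetic usage differs; and constant usage differs; and statement counts differ; and min/max/abs usage differs.
Spot check at a=-2, b=2 — f: cur = -7; ((((-b) - abs(-5)) == (1 * -5)) and ((b - b) <= abs(b))) -> false; acc = 0; [i=3]; acc = 7; [i=4]; acc = 15; [i=5]; acc = 24; res = 0; [i=0]; res = 0; [k=0]; res = 0; [k=1]; res = 1; [i=1]; res = 22; [k=0]; res = 23; [k=1]; res = 24; res = -9; return 15. g: cur = -7; ((((-b) - abs(-5)) == -5) and ((b - b) <= abs(b))) -> false; acc = 0; [i=3]; acc = 7; [i=4]; acc = 15; [i=5]; acc = 24; res = 0; [i=0]; res = 0; res = 0; [k=1]; res = 1; [i=1]; res = 22; res = 23; [k=1]; res = 24; res = -9; return 15. Both give 15.
An exhaustive pass over the 54 declared inputs shows identical outputs.
verdict: equivalent


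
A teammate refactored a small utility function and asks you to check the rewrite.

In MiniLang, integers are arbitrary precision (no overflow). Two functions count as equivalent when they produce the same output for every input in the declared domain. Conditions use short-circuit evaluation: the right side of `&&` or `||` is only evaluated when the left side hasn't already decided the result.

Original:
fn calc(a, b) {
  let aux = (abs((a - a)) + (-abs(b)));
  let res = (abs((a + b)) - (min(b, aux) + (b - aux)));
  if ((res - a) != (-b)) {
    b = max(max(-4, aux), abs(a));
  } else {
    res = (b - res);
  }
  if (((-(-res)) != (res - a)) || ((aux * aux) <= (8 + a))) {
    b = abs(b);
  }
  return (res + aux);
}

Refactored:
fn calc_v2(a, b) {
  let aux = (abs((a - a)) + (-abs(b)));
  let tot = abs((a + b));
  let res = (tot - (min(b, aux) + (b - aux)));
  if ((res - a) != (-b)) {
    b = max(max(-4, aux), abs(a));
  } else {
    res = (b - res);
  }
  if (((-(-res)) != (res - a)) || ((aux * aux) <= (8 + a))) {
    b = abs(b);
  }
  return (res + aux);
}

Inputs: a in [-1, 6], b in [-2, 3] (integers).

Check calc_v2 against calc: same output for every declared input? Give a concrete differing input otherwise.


The two are interchangeable: local variable names differ, and statement counts differ, and every declared input agrees.
Spot check at a=6, b=-2 — calc: aux := -2 | res := 6 | ((res - a) != (-b)): true | b := 6 | (((-(-res)) != (res - a)) || ((aux * aux) <= (8 + a))): true | b := 6 | result 4. calc_v2: aux := -2 | tot := 4 | res := 6 | ((res - a) != (-b)): true | b := 6 | (((-(-res)) != (res - a)) || ((aux * aux) <= (8 + a))): true | b := 6 | result 4. Both give 4.
Sweeping the whole domain (48 inputs) finds no disagreement.
verdict: equivalent


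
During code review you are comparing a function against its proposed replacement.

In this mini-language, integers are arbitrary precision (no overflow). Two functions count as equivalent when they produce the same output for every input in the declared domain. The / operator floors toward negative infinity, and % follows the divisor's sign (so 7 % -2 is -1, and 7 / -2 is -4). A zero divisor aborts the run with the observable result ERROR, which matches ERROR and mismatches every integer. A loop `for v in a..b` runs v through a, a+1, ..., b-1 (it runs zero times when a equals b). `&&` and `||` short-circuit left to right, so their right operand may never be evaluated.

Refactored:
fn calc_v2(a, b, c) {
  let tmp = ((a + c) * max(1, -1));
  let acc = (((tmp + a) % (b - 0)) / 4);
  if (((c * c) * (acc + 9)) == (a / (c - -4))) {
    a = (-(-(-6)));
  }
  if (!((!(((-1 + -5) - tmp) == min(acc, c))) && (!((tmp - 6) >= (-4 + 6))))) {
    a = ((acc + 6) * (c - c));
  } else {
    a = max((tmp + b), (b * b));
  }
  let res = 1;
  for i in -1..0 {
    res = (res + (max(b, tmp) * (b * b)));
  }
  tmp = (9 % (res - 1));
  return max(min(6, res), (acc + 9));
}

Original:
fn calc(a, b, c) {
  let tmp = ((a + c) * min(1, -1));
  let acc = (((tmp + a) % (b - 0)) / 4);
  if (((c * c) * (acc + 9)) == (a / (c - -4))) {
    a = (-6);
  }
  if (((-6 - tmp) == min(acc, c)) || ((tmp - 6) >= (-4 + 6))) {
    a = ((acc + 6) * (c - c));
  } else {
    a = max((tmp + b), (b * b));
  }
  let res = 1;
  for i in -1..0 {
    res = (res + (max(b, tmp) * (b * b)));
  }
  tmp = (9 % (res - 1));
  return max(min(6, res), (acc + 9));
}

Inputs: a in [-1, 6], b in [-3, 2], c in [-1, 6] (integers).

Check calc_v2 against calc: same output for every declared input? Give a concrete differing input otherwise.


Consider the input a=-1, b=-3, c=-1.
calc: tmp = 2; acc = -1; (((c * c) * (acc + 9)) == (a / (c - -4))) -> false; (((-6 - tmp) == min(acc, c)) || ((tmp - 6) >= (-4 + 6))) -> false; a = 9; res = 1; [i=-1]; res = 19; tmp = 9; return 8
calc_v2: tmp = -2; acc = 0; (((c * c) * (acc + 9)) == (a / (c - -4))) -> false; (!((!(((-1 + -5) - tmp) == min(acc, c))) && (!((tmp - 6) >= (-4 + 6))))) -> false; a = 9; res = 1; [i=-1]; res = -17; tmp = -9; return 9
8 against 9: the behavior changed.
verdict: not equivalent; witness: a=-1, b=-3, c=-1


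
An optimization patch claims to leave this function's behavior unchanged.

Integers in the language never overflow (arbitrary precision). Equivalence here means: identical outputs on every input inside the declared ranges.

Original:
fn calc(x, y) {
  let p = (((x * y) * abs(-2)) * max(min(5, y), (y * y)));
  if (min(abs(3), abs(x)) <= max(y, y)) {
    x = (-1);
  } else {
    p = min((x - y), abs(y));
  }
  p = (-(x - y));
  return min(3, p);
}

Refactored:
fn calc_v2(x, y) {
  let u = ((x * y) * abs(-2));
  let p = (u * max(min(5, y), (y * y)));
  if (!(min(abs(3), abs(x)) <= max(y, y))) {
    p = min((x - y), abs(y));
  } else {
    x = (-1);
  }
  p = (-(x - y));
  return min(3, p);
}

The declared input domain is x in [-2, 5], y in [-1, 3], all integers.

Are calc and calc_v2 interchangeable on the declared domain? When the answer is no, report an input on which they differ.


Comparing the listings, the differences include: boolean connective usage differs; also local variable names differ; also statement counts differ.
Tracing x=1, y=3: calc: p = 54; (min(abs(3), abs(x)) <= max(y, y)) -> true; x = -1; p = 4; return 3 | calc_v2: u = 6; p = 54; (!(min(abs(3), abs(x)) <= max(y, y))) -> false; x = -1; p = 4; return 3 — matching result 3.
Sweeping the whole domain (40 inputs) finds no disagreement.
verdict: equivalent


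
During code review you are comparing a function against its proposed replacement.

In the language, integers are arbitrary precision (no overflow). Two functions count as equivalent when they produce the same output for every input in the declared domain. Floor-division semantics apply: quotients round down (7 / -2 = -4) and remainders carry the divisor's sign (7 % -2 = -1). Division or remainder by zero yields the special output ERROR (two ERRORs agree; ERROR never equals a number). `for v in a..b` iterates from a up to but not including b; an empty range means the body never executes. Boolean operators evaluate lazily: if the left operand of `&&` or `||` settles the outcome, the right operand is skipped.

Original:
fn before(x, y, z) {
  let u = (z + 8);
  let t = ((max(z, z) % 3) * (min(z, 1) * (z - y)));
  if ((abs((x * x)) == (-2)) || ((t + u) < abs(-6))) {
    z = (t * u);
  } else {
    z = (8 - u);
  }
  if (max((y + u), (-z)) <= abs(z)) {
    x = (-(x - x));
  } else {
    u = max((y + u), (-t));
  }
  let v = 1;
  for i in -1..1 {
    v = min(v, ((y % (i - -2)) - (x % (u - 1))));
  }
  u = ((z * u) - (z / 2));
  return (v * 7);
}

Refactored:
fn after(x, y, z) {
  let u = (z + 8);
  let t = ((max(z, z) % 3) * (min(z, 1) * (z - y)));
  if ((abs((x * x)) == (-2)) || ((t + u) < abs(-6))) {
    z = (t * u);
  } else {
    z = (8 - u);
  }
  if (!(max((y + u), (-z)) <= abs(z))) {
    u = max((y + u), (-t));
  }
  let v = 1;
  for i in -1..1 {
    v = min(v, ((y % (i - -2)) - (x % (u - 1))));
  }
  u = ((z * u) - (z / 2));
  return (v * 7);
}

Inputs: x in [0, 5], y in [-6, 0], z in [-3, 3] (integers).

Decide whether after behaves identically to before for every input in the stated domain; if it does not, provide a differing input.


On input x=1, y=-6, z=-3, before returns 0 while after returns -7.
verdict: not equivalent; witness: x=1, y=-6, z=-3


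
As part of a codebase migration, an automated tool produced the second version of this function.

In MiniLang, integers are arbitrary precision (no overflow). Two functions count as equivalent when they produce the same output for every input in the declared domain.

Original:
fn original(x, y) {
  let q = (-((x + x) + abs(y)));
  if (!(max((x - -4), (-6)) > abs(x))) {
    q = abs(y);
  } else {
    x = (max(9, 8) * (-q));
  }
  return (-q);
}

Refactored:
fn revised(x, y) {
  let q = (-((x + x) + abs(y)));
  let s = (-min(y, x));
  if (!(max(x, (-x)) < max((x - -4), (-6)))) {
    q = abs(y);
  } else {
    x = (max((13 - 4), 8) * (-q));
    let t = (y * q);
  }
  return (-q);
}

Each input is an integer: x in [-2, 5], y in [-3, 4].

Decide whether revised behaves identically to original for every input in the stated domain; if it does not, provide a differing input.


Reading the diff, among the changes: arithmetic usage differs; constant usage differs; statement counts differ; min/max/abs usage differs; local variable names differ; comparison usage differs.
One worked example (x=-2, y=-2) — original: q := 2 | (!(max((x - -4), (-6)) > abs(x))): true | q := 2 | result -2; revised: q := 2 | s := 2 | (!(max(x, (-x)) < max((x - -4), (-6)))): true | q := 2 | result -2; agreement on -2.
An exhaustive pass over the 64 declared inputs shows identical outputs.
verdict: equivalent


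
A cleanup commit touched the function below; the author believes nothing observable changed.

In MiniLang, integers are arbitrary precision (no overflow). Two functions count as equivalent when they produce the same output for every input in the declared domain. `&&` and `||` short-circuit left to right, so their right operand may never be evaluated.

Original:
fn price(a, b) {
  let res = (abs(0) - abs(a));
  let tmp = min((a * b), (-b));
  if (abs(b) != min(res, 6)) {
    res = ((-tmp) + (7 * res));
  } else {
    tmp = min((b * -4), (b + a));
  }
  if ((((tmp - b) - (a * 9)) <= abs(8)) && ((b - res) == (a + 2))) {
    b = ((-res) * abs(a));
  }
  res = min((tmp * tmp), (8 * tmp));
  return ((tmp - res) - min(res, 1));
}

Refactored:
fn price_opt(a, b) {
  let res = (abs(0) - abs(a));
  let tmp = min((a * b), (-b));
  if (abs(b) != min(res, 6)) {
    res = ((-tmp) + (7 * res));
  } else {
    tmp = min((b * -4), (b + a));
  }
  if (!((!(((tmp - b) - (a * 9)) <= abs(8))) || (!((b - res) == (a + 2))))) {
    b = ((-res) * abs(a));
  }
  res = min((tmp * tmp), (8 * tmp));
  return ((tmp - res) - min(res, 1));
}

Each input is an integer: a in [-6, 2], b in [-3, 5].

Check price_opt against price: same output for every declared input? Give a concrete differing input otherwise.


Changes here: boolean connective usage differs; the full 81-point sweep finds no disagreement.
verdict: equivalent


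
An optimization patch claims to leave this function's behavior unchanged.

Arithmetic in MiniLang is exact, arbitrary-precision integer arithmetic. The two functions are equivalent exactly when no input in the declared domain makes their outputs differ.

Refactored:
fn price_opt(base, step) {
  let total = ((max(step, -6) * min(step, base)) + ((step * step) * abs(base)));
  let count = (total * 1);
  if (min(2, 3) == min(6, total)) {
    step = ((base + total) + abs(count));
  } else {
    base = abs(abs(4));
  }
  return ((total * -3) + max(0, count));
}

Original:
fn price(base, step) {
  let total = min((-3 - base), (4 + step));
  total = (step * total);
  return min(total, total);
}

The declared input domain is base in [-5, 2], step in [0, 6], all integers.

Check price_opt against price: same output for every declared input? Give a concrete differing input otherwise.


On input base=-5, step=1, price returns 2 while price_opt returns 0.
verdict: not equivalent; witness: base=-5, step=1


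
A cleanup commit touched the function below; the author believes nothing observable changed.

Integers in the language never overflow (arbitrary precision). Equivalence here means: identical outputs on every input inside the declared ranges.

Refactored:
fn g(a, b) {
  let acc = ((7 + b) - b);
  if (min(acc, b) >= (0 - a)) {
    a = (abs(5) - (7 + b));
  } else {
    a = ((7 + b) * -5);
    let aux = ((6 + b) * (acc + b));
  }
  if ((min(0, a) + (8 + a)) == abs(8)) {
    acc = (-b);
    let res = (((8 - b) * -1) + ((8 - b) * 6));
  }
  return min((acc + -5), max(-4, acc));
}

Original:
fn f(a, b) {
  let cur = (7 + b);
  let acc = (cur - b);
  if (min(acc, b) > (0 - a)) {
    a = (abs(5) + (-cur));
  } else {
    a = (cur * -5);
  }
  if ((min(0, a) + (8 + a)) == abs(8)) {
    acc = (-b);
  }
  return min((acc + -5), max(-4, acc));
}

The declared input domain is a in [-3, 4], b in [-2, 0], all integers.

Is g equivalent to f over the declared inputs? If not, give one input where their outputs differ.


Evaluate both at a=2, b=-2.
f: cur becomes 5; next acc becomes 7; next (min(acc, b) > (0 - a)) evaluates to false; next a becomes -25; next ((min(0, a) + (8 + a)) == abs(8)) evaluates to false; next final value 2
g: acc becomes 7; next (min(acc, b) >= (0 - a)) evaluates to true; next a becomes 0; next ((min(0, a) + (8 + a)) == abs(8)) evaluates to true; next acc becomes 2; next res becomes 50; next final value -3
2 != -3, so the rewrite changes behavior.
verdict: not equivalent; witness: a=2, b=-2


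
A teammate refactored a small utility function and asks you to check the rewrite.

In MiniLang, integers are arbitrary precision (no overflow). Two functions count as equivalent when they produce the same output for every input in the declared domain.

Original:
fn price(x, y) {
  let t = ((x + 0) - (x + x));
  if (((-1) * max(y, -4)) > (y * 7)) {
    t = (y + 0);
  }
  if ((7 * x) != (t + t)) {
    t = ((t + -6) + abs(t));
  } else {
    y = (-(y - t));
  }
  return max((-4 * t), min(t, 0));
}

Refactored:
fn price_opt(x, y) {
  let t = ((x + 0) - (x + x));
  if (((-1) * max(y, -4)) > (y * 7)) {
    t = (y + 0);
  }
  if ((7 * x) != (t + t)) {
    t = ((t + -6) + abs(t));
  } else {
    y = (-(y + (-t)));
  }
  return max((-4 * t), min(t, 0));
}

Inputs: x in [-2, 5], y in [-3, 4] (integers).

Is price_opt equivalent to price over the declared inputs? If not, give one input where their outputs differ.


This is a faithful refactor — arithmetic usage differs, but the computed results match everywhere.
As a probe, take x=4, y=4: price runs t = -4; (((-1) * max(y, -4)) > (y * 7)) -> false; ((7 * x) != (t + t)) -> true; t = -6; return 24; price_opt runs t = -4; (((-1) * max(y, -4)) > (y * 7)) -> false; ((7 * x) != (t + t)) -> true; t = -6; return 24; both end at 24.
Every one of the 64 inputs gives matching results.
verdict: equivalent


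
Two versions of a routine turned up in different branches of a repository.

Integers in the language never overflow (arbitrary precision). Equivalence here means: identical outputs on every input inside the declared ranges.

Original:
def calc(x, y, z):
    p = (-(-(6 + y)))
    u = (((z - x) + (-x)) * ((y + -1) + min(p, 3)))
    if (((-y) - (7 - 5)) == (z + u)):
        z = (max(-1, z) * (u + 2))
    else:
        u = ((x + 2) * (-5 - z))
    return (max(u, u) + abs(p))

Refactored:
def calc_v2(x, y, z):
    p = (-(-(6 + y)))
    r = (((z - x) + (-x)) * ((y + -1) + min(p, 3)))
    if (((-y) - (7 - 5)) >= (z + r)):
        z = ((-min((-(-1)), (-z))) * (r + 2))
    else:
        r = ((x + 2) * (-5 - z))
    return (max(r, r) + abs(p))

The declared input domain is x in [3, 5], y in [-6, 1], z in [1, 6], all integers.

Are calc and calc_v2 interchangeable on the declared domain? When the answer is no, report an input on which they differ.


Consider the input x=3, y=-1, z=1.
calc: p := 5 | u := -5 | (((-y) - (7 - 5)) == (z + u)): false | u := -30 | result -25
calc_v2: p := 5 | r := -5 | (((-y) - (7 - 5)) >= (z + r)): true | z := -3 | result 0
-25 against 0: the behavior changed.
verdict: not equivalent; witness: x=3, y=-1, z=1


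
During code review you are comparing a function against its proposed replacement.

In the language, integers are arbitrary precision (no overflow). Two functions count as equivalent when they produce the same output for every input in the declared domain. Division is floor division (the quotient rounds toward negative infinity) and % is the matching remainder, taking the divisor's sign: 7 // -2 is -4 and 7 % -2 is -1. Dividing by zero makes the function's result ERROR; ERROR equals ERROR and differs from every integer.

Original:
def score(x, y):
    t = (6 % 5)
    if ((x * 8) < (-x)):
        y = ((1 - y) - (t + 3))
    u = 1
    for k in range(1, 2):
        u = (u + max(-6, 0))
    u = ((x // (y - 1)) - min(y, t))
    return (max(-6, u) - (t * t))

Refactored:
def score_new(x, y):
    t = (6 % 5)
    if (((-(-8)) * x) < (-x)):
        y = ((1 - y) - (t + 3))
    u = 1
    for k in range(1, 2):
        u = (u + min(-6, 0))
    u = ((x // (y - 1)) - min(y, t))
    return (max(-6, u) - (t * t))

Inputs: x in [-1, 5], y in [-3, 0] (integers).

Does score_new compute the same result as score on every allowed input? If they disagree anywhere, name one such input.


Although `max(-6, 0)` became `min(-6, 0)`, no input in the stated domain can expose it; all 28 inputs agree.
verdict: equivalent


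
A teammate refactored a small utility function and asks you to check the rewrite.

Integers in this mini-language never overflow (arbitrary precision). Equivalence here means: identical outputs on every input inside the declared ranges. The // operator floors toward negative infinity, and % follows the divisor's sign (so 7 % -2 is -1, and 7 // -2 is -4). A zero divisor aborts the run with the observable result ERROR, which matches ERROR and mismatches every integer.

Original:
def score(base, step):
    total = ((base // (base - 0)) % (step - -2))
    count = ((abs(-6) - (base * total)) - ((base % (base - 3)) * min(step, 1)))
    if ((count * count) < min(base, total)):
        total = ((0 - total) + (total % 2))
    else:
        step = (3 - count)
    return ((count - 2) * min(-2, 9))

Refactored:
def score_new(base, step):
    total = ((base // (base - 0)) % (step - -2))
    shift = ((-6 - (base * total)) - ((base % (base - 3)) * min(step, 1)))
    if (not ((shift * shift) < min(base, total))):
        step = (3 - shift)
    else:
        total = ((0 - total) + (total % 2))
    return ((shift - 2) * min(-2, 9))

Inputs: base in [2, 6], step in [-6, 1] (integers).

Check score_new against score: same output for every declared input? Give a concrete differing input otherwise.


Run the pair on base=2, step=-6.
score: total = -3; count = 12; ((count * count) < min(base, total)) -> false; step = -9; return -20
score_new: total = -3; shift = 0; (not ((shift * shift) < min(base, total))) -> true; step = 3; return 4
-20 vs 4 — the two versions disagree here.
verdict: not equivalent; witness: base=2, step=-6


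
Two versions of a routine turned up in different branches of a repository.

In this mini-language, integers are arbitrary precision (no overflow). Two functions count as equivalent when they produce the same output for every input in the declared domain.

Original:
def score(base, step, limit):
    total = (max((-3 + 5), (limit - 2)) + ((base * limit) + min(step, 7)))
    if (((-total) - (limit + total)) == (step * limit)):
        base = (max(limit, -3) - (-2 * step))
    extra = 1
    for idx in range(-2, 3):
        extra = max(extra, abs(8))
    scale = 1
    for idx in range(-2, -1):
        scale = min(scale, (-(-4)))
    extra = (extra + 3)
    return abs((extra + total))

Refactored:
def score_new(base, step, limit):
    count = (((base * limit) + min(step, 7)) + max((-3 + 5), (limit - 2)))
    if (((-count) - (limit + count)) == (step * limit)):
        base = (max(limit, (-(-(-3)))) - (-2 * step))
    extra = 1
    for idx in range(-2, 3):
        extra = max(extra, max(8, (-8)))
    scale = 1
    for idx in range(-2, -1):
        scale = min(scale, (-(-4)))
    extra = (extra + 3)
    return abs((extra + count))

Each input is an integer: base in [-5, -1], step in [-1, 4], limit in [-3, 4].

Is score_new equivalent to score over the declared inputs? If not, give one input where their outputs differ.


Equivalent — the differences include constant usage differs; also local variable names differ; also min/max/abs usage differs, yet no declared input distinguishes the two.
As a probe, take base=-2, step=-1, limit=1: score runs total = -1; (((-total) - (limit + total)) == (step * limit)) -> false; extra = 1; [idx=-2]; extra = 8; [idx=-1]; extra = 8; [idx=0]; extra = 8; [idx=1]; extra = 8; [idx=2]; extra = 8; scale = 1; [idx=-2]; scale = 1; extra = 11; return 10; score_new runs count = -1; (((-count) - (limit + count)) == (step * limit)) -> false; extra = 1; [idx=-2]; extra = 8; [idx=-1]; extra = 8; [idx=0]; extra = 8; [idx=1]; extra = 8; [idx=2]; extra = 8; scale = 1; [idx=-2]; scale = 1; extra = 11; return 10; both end at 10.
An exhaustive pass over the 240 declared inputs shows identical outputs.
verdict: equivalent


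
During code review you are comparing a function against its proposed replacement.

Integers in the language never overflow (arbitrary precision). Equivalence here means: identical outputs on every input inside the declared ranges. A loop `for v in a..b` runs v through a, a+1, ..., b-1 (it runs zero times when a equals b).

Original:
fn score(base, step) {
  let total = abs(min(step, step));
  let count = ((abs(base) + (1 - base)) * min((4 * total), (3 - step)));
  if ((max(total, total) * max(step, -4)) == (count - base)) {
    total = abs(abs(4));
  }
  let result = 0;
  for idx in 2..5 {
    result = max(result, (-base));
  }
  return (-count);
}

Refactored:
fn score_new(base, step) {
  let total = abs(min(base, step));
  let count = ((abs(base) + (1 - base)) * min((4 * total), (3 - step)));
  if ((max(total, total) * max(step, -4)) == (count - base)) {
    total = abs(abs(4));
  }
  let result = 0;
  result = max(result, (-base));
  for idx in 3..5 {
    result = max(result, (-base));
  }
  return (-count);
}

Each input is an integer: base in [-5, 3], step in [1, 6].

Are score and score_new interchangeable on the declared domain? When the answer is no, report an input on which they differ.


At base=0, step=1: score gives -2, score_new gives 0.
verdict: not equivalent; witness: base=0, step=1


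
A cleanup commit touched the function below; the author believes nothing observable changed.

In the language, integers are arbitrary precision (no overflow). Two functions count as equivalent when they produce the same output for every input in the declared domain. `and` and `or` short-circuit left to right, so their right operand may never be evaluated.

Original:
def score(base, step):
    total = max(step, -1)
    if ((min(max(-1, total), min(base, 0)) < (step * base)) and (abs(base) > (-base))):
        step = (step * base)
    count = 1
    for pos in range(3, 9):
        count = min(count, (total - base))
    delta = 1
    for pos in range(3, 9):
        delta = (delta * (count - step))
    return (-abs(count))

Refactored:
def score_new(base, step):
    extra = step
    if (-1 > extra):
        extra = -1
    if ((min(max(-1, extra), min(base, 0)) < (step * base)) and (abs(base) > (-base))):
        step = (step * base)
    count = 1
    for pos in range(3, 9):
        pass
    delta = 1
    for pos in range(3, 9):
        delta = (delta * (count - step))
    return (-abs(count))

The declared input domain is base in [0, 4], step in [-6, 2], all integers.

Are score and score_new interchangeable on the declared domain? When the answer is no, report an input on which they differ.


Take base=0, step=0.
score: total = 0; ((min(max(-1, total), min(base, 0)) < (step * base)) and (abs(base) > (-base))) -> false; count = 1; [pos=3]; count = 0; [pos=4]; count = 0; [pos=5]; count = 0; [pos=6]; count = 0; [pos=7]; count = 0; [pos=8]; count = 0; delta = 1; [pos=3]; delta = 0; [pos=4]; delta = 0; [pos=5]; delta = 0; [pos=6]; delta = 0; [pos=7]; delta = 0; [pos=8]; delta = 0; return 0
score_new: extra = 0; (-1 > extra) -> false; ((min(max(-1, extra), min(base, 0)) < (step * base)) and (abs(base) > (-base))) -> false; count = 1; [pos=3]; [pos=4]; [pos=5]; [pos=6]; [pos=7]; [pos=8]; delta = 1; [pos=3]; delta = 1; [pos=4]; delta = 1; [pos=5]; delta = 1; [pos=6]; delta = 1; [pos=7]; delta = 1; [pos=8]; delta = 1; return -1
0 against -1: the behavior changed.
verdict: not equivalent; witness: base=0, step=0
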